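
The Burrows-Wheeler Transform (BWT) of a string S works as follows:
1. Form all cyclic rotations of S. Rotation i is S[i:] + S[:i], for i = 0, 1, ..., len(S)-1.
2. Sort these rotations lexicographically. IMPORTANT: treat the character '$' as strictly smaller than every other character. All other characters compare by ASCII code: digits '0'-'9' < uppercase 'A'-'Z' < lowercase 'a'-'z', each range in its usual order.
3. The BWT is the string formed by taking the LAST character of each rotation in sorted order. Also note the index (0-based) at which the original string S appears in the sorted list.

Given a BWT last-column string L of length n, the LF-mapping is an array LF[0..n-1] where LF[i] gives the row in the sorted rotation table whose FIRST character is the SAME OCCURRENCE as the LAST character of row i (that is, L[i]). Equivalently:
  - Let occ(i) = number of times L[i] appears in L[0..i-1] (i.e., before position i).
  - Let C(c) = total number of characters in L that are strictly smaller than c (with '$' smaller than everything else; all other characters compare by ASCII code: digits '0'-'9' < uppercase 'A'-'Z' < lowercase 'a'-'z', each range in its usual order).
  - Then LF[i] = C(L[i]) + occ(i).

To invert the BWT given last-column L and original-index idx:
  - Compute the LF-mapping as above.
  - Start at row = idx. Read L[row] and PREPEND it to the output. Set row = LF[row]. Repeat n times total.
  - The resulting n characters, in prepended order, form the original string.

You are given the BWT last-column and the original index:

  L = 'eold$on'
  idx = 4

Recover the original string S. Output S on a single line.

Answer: noodle$

Derivation:
LF mapping: 2 5 3 1 0 6 4
Walk LF starting at row 4, prepending L[row]:
  step 1: row=4, L[4]='$', prepend. Next row=LF[4]=0
  step 2: row=0, L[0]='e', prepend. Next row=LF[0]=2
  step 3: row=2, L[2]='l', prepend. Next row=LF[2]=3
  step 4: row=3, L[3]='d', prepend. Next row=LF[3]=1
  step 5: row=1, L[1]='o', prepend. Next row=LF[1]=5
  step 6: row=5, L[5]='o', prepend. Next row=LF[5]=6
  step 7: row=6, L[6]='n', prepend. Next row=LF[6]=4
Reversed output: noodle$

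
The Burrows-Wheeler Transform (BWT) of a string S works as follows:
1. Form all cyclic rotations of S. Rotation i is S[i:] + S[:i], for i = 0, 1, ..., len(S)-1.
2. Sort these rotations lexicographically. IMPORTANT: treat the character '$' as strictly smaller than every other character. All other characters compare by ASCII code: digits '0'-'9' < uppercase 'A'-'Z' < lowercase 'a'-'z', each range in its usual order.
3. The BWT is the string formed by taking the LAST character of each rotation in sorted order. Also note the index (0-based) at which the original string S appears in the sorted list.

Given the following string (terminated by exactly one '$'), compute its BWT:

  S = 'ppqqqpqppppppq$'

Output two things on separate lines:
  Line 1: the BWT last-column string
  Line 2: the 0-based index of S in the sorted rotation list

All 15 rotations (rotation i = S[i:]+S[:i]):
  rot[0] = ppqqqpqppppppq$
  rot[1] = pqqqpqppppppq$p
  rot[2] = qqqpqppppppq$pp
  rot[3] = qqpqppppppq$ppq
  rot[4] = qpqppppppq$ppqq
  rot[5] = pqppppppq$ppqqq
  rot[6] = qppppppq$ppqqqp
  rot[7] = ppppppq$ppqqqpq
  rot[8] = pppppq$ppqqqpqp
  rot[9] = ppppq$ppqqqpqpp
  rot[10] = pppq$ppqqqpqppp
  rot[11] = ppq$ppqqqpqpppp
  rot[12] = pq$ppqqqpqppppp
  rot[13] = q$ppqqqpqpppppp
  rot[14] = $ppqqqpqppppppq
Sorted (with $ < everything):
  sorted[0] = $ppqqqpqppppppq  (last char: 'q')
  sorted[1] = ppppppq$ppqqqpq  (last char: 'q')
  sorted[2] = pppppq$ppqqqpqp  (last char: 'p')
  sorted[3] = ppppq$ppqqqpqpp  (last char: 'p')
  sorted[4] = pppq$ppqqqpqppp  (last char: 'p')
  sorted[5] = ppq$ppqqqpqpppp  (last char: 'p')
  sorted[6] = ppqqqpqppppppq$  (last char: '$')
  sorted[7] = pq$ppqqqpqppppp  (last char: 'p')
  sorted[8] = pqppppppq$ppqqq  (last char: 'q')
  sorted[9] = pqqqpqppppppq$p  (last char: 'p')
  sorted[10] = q$ppqqqpqpppppp  (last char: 'p')
  sorted[11] = qppppppq$ppqqqp  (last char: 'p')
  sorted[12] = qpqppppppq$ppqq  (last char: 'q')
  sorted[13] = qqpqppppppq$ppq  (last char: 'q')
  sorted[14] = qqqpqppppppq$pp  (last char: 'p')
Last column: qqpppp$pqpppqqp
Original string S is at sorted index 6

Answer: qqpppp$pqpppqqp
6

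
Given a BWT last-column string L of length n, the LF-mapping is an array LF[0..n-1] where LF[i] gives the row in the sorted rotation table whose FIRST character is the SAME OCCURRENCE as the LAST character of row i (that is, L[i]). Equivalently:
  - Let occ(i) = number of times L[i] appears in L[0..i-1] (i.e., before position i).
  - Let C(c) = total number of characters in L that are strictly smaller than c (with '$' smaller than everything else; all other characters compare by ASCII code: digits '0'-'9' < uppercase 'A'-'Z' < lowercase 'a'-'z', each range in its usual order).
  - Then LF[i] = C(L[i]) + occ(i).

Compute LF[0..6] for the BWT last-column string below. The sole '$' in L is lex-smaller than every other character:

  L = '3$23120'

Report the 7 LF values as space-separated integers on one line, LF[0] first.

Answer: 5 0 3 6 2 4 1

Derivation:
Char counts: '$':1, '0':1, '1':1, '2':2, '3':2
C (first-col start): C('$')=0, C('0')=1, C('1')=2, C('2')=3, C('3')=5
L[0]='3': occ=0, LF[0]=C('3')+0=5+0=5
L[1]='$': occ=0, LF[1]=C('$')+0=0+0=0
L[2]='2': occ=0, LF[2]=C('2')+0=3+0=3
L[3]='3': occ=1, LF[3]=C('3')+1=5+1=6
L[4]='1': occ=0, LF[4]=C('1')+0=2+0=2
L[5]='2': occ=1, LF[5]=C('2')+1=3+1=4
L[6]='0': occ=0, LF[6]=C('0')+0=1+0=1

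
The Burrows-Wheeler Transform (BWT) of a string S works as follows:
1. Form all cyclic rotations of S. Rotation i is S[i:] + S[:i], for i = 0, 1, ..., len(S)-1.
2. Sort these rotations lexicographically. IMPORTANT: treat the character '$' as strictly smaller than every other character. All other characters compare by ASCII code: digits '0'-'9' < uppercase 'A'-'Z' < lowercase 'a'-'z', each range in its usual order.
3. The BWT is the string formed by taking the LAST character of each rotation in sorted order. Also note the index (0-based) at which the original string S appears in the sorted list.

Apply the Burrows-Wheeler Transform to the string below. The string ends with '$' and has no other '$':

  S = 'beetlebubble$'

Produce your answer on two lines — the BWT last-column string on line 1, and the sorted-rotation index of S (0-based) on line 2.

Answer: eu$bellbebteb
2

Derivation:
All 13 rotations (rotation i = S[i:]+S[:i]):
  rot[0] = beetlebubble$
  rot[1] = eetlebubble$b
  rot[2] = etlebubble$be
  rot[3] = tlebubble$bee
  rot[4] = lebubble$beet
  rot[5] = ebubble$beetl
  rot[6] = bubble$beetle
  rot[7] = ubble$beetleb
  rot[8] = bble$beetlebu
  rot[9] = ble$beetlebub
  rot[10] = le$beetlebubb
  rot[11] = e$beetlebubbl
  rot[12] = $beetlebubble
Sorted (with $ < everything):
  sorted[0] = $beetlebubble  (last char: 'e')
  sorted[1] = bble$beetlebu  (last char: 'u')
  sorted[2] = beetlebubble$  (last char: '$')
  sorted[3] = ble$beetlebub  (last char: 'b')
  sorted[4] = bubble$beetle  (last char: 'e')
  sorted[5] = e$beetlebubbl  (last char: 'l')
  sorted[6] = ebubble$beetl  (last char: 'l')
  sorted[7] = eetlebubble$b  (last char: 'b')
  sorted[8] = etlebubble$be  (last char: 'e')
  sorted[9] = le$beetlebubb  (last char: 'b')
  sorted[10] = lebubble$beet  (last char: 't')
  sorted[11] = tlebubble$bee  (last char: 'e')
  sorted[12] = ubble$beetleb  (last char: 'b')
Last column: eu$bellbebteb
Original string S is at sorted index 2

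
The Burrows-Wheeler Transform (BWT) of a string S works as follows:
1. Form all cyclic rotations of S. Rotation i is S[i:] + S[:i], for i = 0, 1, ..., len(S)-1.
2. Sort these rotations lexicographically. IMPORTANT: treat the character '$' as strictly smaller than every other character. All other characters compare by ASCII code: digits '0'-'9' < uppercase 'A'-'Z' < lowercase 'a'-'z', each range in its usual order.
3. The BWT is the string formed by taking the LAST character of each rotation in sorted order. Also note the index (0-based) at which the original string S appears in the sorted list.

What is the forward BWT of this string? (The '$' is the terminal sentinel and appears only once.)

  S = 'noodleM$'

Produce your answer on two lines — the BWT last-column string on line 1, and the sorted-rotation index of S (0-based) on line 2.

Answer: Meold$on
5

Derivation:
All 8 rotations (rotation i = S[i:]+S[:i]):
  rot[0] = noodleM$
  rot[1] = oodleM$n
  rot[2] = odleM$no
  rot[3] = dleM$noo
  rot[4] = leM$nood
  rot[5] = eM$noodl
  rot[6] = M$noodle
  rot[7] = $noodleM
Sorted (with $ < everything):
  sorted[0] = $noodleM  (last char: 'M')
  sorted[1] = M$noodle  (last char: 'e')
  sorted[2] = dleM$noo  (last char: 'o')
  sorted[3] = eM$noodl  (last char: 'l')
  sorted[4] = leM$nood  (last char: 'd')
  sorted[5] = noodleM$  (last char: '$')
  sorted[6] = odleM$no  (last char: 'o')
  sorted[7] = oodleM$n  (last char: 'n')
Last column: Meold$on
Original string S is at sorted index 5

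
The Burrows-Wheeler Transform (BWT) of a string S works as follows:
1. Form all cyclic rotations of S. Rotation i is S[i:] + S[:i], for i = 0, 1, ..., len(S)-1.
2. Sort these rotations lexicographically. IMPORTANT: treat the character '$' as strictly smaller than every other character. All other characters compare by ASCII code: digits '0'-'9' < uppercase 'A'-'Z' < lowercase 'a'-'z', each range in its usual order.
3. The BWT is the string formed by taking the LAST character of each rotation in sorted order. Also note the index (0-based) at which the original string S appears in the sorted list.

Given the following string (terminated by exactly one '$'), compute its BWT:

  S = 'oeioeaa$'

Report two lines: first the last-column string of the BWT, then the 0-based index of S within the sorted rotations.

Answer: aaeooei$
7

Derivation:
All 8 rotations (rotation i = S[i:]+S[:i]):
  rot[0] = oeioeaa$
  rot[1] = eioeaa$o
  rot[2] = ioeaa$oe
  rot[3] = oeaa$oei
  rot[4] = eaa$oeio
  rot[5] = aa$oeioe
  rot[6] = a$oeioea
  rot[7] = $oeioeaa
Sorted (with $ < everything):
  sorted[0] = $oeioeaa  (last char: 'a')
  sorted[1] = a$oeioea  (last char: 'a')
  sorted[2] = aa$oeioe  (last char: 'e')
  sorted[3] = eaa$oeio  (last char: 'o')
  sorted[4] = eioeaa$o  (last char: 'o')
  sorted[5] = ioeaa$oe  (last char: 'e')
  sorted[6] = oeaa$oei  (last char: 'i')
  sorted[7] = oeioeaa$  (last char: '$')
Last column: aaeooei$
Original string S is at sorted index 7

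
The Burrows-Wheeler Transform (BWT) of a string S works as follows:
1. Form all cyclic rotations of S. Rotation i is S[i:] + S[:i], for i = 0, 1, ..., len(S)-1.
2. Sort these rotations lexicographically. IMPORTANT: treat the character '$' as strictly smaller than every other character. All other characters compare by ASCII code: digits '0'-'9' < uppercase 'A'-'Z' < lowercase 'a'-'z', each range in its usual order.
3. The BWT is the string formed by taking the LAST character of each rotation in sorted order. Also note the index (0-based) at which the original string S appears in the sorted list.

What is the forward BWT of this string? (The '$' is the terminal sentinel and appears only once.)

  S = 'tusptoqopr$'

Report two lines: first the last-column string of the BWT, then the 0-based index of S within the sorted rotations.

Answer: rqtosopup$t
9

Derivation:
All 11 rotations (rotation i = S[i:]+S[:i]):
  rot[0] = tusptoqopr$
  rot[1] = usptoqopr$t
  rot[2] = sptoqopr$tu
  rot[3] = ptoqopr$tus
  rot[4] = toqopr$tusp
  rot[5] = oqopr$tuspt
  rot[6] = qopr$tuspto
  rot[7] = opr$tusptoq
  rot[8] = pr$tusptoqo
  rot[9] = r$tusptoqop
  rot[10] = $tusptoqopr
Sorted (with $ < everything):
  sorted[0] = $tusptoqopr  (last char: 'r')
  sorted[1] = opr$tusptoq  (last char: 'q')
  sorted[2] = oqopr$tuspt  (last char: 't')
  sorted[3] = pr$tusptoqo  (last char: 'o')
  sorted[4] = ptoqopr$tus  (last char: 's')
  sorted[5] = qopr$tuspto  (last char: 'o')
  sorted[6] = r$tusptoqop  (last char: 'p')
  sorted[7] = sptoqopr$tu  (last char: 'u')
  sorted[8] = toqopr$tusp  (last char: 'p')
  sorted[9] = tusptoqopr$  (last char: '$')
  sorted[10] = usptoqopr$t  (last char: 't')
Last column: rqtosopup$t
Original string S is at sorted index 9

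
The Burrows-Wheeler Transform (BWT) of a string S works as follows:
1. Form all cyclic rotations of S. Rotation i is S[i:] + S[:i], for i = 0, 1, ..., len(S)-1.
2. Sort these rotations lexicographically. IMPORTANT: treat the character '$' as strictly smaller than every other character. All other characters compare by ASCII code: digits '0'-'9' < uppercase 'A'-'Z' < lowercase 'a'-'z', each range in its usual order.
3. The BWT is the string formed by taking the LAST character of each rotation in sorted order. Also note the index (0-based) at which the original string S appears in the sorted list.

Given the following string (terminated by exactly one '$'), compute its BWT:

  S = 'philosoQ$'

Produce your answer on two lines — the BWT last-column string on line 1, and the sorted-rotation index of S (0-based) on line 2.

Answer: Qophisl$o
7

Derivation:
All 9 rotations (rotation i = S[i:]+S[:i]):
  rot[0] = philosoQ$
  rot[1] = hilosoQ$p
  rot[2] = ilosoQ$ph
  rot[3] = losoQ$phi
  rot[4] = osoQ$phil
  rot[5] = soQ$philo
  rot[6] = oQ$philos
  rot[7] = Q$philoso
  rot[8] = $philosoQ
Sorted (with $ < everything):
  sorted[0] = $philosoQ  (last char: 'Q')
  sorted[1] = Q$philoso  (last char: 'o')
  sorted[2] = hilosoQ$p  (last char: 'p')
  sorted[3] = ilosoQ$ph  (last char: 'h')
  sorted[4] = losoQ$phi  (last char: 'i')
  sorted[5] = oQ$philos  (last char: 's')
  sorted[6] = osoQ$phil  (last char: 'l')
  sorted[7] = philosoQ$  (last char: '$')
  sorted[8] = soQ$philo  (last char: 'o')
Last column: Qophisl$o
Original string S is at sorted index 7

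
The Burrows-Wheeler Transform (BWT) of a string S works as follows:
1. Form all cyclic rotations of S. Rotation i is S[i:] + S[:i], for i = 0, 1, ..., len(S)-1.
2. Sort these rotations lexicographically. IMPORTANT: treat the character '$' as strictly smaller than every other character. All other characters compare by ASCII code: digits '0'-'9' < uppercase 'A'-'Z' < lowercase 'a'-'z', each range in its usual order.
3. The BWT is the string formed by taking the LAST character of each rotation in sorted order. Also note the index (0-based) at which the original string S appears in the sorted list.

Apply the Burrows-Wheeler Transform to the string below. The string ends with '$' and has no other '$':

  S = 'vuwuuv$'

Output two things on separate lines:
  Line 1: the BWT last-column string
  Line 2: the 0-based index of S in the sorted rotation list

Answer: vwuvu$u
5

Derivation:
All 7 rotations (rotation i = S[i:]+S[:i]):
  rot[0] = vuwuuv$
  rot[1] = uwuuv$v
  rot[2] = wuuv$vu
  rot[3] = uuv$vuw
  rot[4] = uv$vuwu
  rot[5] = v$vuwuu
  rot[6] = $vuwuuv
Sorted (with $ < everything):
  sorted[0] = $vuwuuv  (last char: 'v')
  sorted[1] = uuv$vuw  (last char: 'w')
  sorted[2] = uv$vuwu  (last char: 'u')
  sorted[3] = uwuuv$v  (last char: 'v')
  sorted[4] = v$vuwuu  (last char: 'u')
  sorted[5] = vuwuuv$  (last char: '$')
  sorted[6] = wuuv$vu  (last char: 'u')
Last column: vwuvu$u
Original string S is at sorted index 5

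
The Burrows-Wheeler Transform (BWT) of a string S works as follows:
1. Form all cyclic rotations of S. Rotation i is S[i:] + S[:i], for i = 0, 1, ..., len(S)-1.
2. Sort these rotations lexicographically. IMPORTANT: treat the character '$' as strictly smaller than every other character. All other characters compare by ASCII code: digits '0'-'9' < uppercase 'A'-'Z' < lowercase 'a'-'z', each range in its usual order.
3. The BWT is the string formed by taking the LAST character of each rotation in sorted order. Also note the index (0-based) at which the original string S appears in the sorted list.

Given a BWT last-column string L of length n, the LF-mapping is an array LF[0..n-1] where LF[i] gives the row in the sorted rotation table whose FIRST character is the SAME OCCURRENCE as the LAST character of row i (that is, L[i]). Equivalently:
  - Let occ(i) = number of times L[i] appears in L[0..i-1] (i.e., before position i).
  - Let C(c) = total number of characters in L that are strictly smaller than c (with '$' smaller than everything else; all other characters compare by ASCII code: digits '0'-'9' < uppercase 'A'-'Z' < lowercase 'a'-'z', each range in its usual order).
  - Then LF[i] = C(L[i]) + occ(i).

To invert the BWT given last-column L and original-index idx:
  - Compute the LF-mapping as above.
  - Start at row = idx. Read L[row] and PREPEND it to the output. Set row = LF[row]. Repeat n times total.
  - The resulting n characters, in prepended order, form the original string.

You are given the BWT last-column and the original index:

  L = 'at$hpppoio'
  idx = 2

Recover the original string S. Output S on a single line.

Answer: hippopota$

Derivation:
LF mapping: 1 9 0 2 6 7 8 4 3 5
Walk LF starting at row 2, prepending L[row]:
  step 1: row=2, L[2]='$', prepend. Next row=LF[2]=0
  step 2: row=0, L[0]='a', prepend. Next row=LF[0]=1
  step 3: row=1, L[1]='t', prepend. Next row=LF[1]=9
  step 4: row=9, L[9]='o', prepend. Next row=LF[9]=5
  step 5: row=5, L[5]='p', prepend. Next row=LF[5]=7
  step 6: row=7, L[7]='o', prepend. Next row=LF[7]=4
  step 7: row=4, L[4]='p', prepend. Next row=LF[4]=6
  step 8: row=6, L[6]='p', prepend. Next row=LF[6]=8
  step 9: row=8, L[8]='i', prepend. Next row=LF[8]=3
  step 10: row=3, L[3]='h', prepend. Next row=LF[3]=2
Reversed output: hippopota$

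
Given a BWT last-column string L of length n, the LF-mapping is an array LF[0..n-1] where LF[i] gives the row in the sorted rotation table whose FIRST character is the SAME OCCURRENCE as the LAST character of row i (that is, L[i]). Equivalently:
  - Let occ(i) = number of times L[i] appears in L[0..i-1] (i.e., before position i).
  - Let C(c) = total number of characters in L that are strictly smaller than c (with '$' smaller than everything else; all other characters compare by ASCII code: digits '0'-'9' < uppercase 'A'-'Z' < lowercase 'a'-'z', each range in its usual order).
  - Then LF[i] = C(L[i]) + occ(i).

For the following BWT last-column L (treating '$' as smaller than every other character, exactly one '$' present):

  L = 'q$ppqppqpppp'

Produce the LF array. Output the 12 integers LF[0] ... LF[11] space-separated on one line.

Char counts: '$':1, 'p':8, 'q':3
C (first-col start): C('$')=0, C('p')=1, C('q')=9
L[0]='q': occ=0, LF[0]=C('q')+0=9+0=9
L[1]='$': occ=0, LF[1]=C('$')+0=0+0=0
L[2]='p': occ=0, LF[2]=C('p')+0=1+0=1
L[3]='p': occ=1, LF[3]=C('p')+1=1+1=2
L[4]='q': occ=1, LF[4]=C('q')+1=9+1=10
L[5]='p': occ=2, LF[5]=C('p')+2=1+2=3
L[6]='p': occ=3, LF[6]=C('p')+3=1+3=4
L[7]='q': occ=2, LF[7]=C('q')+2=9+2=11
L[8]='p': occ=4, LF[8]=C('p')+4=1+4=5
L[9]='p': occ=5, LF[9]=C('p')+5=1+5=6
L[10]='p': occ=6, LF[10]=C('p')+6=1+6=7
L[11]='p': occ=7, LF[11]=C('p')+7=1+7=8

Answer: 9 0 1 2 10 3 4 11 5 6 7 8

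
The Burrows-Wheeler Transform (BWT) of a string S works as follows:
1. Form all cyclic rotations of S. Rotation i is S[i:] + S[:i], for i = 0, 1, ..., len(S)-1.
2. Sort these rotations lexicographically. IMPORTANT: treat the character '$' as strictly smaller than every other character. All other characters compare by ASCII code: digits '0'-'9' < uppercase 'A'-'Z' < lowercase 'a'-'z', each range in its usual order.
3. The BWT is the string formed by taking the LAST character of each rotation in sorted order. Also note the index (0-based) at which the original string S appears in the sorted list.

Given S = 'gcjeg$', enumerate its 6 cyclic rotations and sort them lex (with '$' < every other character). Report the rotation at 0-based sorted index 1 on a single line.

Answer: cjeg$g

Derivation:
All 6 rotations (rotation i = S[i:]+S[:i]):
  rot[0] = gcjeg$
  rot[1] = cjeg$g
  rot[2] = jeg$gc
  rot[3] = eg$gcj
  rot[4] = g$gcje
  rot[5] = $gcjeg
Sorted (with $ < everything):
  sorted[0] = $gcjeg
  sorted[1] = cjeg$g
  sorted[2] = eg$gcj
  sorted[3] = g$gcje
  sorted[4] = gcjeg$
  sorted[5] = jeg$gc
sorted[1] = cjeg$g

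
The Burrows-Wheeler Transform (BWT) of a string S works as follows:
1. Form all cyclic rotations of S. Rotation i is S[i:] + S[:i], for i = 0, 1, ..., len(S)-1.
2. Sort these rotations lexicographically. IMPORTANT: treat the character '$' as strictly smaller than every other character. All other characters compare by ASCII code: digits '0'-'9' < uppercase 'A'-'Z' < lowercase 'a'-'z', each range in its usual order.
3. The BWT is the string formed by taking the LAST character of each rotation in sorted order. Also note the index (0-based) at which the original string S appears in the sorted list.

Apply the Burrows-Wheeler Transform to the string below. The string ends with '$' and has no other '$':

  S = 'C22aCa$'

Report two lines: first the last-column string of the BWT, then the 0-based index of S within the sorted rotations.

Answer: aC2$aC2
3

Derivation:
All 7 rotations (rotation i = S[i:]+S[:i]):
  rot[0] = C22aCa$
  rot[1] = 22aCa$C
  rot[2] = 2aCa$C2
  rot[3] = aCa$C22
  rot[4] = Ca$C22a
  rot[5] = a$C22aC
  rot[6] = $C22aCa
Sorted (with $ < everything):
  sorted[0] = $C22aCa  (last char: 'a')
  sorted[1] = 22aCa$C  (last char: 'C')
  sorted[2] = 2aCa$C2  (last char: '2')
  sorted[3] = C22aCa$  (last char: '$')
  sorted[4] = Ca$C22a  (last char: 'a')
  sorted[5] = a$C22aC  (last char: 'C')
  sorted[6] = aCa$C22  (last char: '2')
Last column: aC2$aC2
Original string S is at sorted index 3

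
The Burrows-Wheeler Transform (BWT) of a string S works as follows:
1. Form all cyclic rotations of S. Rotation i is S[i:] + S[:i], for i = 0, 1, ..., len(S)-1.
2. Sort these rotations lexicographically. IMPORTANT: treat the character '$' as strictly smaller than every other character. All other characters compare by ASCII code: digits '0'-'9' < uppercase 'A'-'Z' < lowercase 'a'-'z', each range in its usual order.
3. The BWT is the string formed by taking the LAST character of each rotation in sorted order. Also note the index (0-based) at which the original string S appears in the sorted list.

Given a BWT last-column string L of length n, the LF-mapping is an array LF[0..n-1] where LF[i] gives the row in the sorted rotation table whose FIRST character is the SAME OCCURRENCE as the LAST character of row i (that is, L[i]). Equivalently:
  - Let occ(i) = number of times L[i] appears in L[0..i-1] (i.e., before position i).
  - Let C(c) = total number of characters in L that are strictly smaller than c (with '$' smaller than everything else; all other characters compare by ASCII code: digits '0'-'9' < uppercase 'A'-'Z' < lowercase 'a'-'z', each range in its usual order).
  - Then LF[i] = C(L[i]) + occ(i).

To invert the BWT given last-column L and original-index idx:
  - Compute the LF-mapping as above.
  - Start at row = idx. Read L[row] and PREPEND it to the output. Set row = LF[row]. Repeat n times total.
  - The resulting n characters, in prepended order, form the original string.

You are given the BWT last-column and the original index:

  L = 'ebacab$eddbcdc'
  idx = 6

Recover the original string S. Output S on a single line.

LF mapping: 12 3 1 6 2 4 0 13 9 10 5 7 11 8
Walk LF starting at row 6, prepending L[row]:
  step 1: row=6, L[6]='$', prepend. Next row=LF[6]=0
  step 2: row=0, L[0]='e', prepend. Next row=LF[0]=12
  step 3: row=12, L[12]='d', prepend. Next row=LF[12]=11
  step 4: row=11, L[11]='c', prepend. Next row=LF[11]=7
  step 5: row=7, L[7]='e', prepend. Next row=LF[7]=13
  step 6: row=13, L[13]='c', prepend. Next row=LF[13]=8
  step 7: row=8, L[8]='d', prepend. Next row=LF[8]=9
  step 8: row=9, L[9]='d', prepend. Next row=LF[9]=10
  step 9: row=10, L[10]='b', prepend. Next row=LF[10]=5
  step 10: row=5, L[5]='b', prepend. Next row=LF[5]=4
  step 11: row=4, L[4]='a', prepend. Next row=LF[4]=2
  step 12: row=2, L[2]='a', prepend. Next row=LF[2]=1
  step 13: row=1, L[1]='b', prepend. Next row=LF[1]=3
  step 14: row=3, L[3]='c', prepend. Next row=LF[3]=6
Reversed output: cbaabbddcecde$

Answer: cbaabbddcecde$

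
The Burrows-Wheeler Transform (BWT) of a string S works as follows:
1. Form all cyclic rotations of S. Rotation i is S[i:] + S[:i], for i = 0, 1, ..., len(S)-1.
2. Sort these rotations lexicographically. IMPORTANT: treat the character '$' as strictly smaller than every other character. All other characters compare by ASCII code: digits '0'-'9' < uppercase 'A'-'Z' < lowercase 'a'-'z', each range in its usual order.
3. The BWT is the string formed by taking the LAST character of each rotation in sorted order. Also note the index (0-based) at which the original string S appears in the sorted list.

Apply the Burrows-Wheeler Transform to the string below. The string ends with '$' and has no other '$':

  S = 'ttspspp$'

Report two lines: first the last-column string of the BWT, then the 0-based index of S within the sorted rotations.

Answer: ppssptt$
7

Derivation:
All 8 rotations (rotation i = S[i:]+S[:i]):
  rot[0] = ttspspp$
  rot[1] = tspspp$t
  rot[2] = spspp$tt
  rot[3] = pspp$tts
  rot[4] = spp$ttsp
  rot[5] = pp$ttsps
  rot[6] = p$ttspsp
  rot[7] = $ttspspp
Sorted (with $ < everything):
  sorted[0] = $ttspspp  (last char: 'p')
  sorted[1] = p$ttspsp  (last char: 'p')
  sorted[2] = pp$ttsps  (last char: 's')
  sorted[3] = pspp$tts  (last char: 's')
  sorted[4] = spp$ttsp  (last char: 'p')
  sorted[5] = spspp$tt  (last char: 't')
  sorted[6] = tspspp$t  (last char: 't')
  sorted[7] = ttspspp$  (last char: '$')
Last column: ppssptt$
Original string S is at sorted index 7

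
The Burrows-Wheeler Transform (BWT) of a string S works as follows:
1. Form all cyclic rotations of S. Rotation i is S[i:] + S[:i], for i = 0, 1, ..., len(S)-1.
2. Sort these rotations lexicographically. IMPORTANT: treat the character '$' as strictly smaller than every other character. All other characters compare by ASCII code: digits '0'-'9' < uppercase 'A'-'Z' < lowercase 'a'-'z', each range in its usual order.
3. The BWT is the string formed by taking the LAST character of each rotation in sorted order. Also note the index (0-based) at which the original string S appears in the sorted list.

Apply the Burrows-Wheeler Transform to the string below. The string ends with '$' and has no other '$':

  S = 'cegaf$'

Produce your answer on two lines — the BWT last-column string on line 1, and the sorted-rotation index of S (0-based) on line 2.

Answer: fg$cae
2

Derivation:
All 6 rotations (rotation i = S[i:]+S[:i]):
  rot[0] = cegaf$
  rot[1] = egaf$c
  rot[2] = gaf$ce
  rot[3] = af$ceg
  rot[4] = f$cega
  rot[5] = $cegaf
Sorted (with $ < everything):
  sorted[0] = $cegaf  (last char: 'f')
  sorted[1] = af$ceg  (last char: 'g')
  sorted[2] = cegaf$  (last char: '$')
  sorted[3] = egaf$c  (last char: 'c')
  sorted[4] = f$cega  (last char: 'a')
  sorted[5] = gaf$ce  (last char: 'e')
Last column: fg$cae
Original string S is at sorted index 2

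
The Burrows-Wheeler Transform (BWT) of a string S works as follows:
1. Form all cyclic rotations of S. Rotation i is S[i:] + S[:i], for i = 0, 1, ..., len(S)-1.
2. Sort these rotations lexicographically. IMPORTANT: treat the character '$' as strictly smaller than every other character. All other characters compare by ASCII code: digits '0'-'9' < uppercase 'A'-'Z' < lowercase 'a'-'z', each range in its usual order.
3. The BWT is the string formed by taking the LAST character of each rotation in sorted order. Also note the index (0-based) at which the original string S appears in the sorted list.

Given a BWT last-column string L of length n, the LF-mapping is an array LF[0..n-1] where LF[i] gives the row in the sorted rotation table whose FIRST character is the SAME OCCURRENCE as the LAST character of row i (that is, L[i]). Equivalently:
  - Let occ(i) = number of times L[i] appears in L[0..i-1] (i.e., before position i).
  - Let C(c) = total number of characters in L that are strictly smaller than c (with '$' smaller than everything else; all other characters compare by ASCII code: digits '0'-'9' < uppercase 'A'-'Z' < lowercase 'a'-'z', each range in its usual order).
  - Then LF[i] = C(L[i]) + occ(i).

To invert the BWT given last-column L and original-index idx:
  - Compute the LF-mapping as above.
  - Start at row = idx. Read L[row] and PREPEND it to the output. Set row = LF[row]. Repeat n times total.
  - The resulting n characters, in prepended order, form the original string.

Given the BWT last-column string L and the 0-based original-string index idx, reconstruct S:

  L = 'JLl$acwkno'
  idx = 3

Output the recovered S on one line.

Answer: acknowlLJ$

Derivation:
LF mapping: 1 2 6 0 3 4 9 5 7 8
Walk LF starting at row 3, prepending L[row]:
  step 1: row=3, L[3]='$', prepend. Next row=LF[3]=0
  step 2: row=0, L[0]='J', prepend. Next row=LF[0]=1
  step 3: row=1, L[1]='L', prepend. Next row=LF[1]=2
  step 4: row=2, L[2]='l', prepend. Next row=LF[2]=6
  step 5: row=6, L[6]='w', prepend. Next row=LF[6]=9
  step 6: row=9, L[9]='o', prepend. Next row=LF[9]=8
  step 7: row=8, L[8]='n', prepend. Next row=LF[8]=7
  step 8: row=7, L[7]='k', prepend. Next row=LF[7]=5
  step 9: row=5, L[5]='c', prepend. Next row=LF[5]=4
  step 10: row=4, L[4]='a', prepend. Next row=LF[4]=3
Reversed output: acknowlLJ$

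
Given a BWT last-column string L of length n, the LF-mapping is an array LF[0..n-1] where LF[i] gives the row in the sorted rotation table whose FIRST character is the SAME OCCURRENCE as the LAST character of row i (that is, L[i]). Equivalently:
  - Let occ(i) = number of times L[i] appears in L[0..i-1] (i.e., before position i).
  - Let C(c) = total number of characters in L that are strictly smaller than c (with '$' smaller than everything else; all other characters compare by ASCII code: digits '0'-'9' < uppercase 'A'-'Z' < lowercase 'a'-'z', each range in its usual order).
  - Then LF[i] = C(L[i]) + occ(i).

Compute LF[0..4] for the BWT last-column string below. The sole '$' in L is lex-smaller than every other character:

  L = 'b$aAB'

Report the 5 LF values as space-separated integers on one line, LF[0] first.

Char counts: '$':1, 'A':1, 'B':1, 'a':1, 'b':1
C (first-col start): C('$')=0, C('A')=1, C('B')=2, C('a')=3, C('b')=4
L[0]='b': occ=0, LF[0]=C('b')+0=4+0=4
L[1]='$': occ=0, LF[1]=C('$')+0=0+0=0
L[2]='a': occ=0, LF[2]=C('a')+0=3+0=3
L[3]='A': occ=0, LF[3]=C('A')+0=1+0=1
L[4]='B': occ=0, LF[4]=C('B')+0=2+0=2

Answer: 4 0 3 1 2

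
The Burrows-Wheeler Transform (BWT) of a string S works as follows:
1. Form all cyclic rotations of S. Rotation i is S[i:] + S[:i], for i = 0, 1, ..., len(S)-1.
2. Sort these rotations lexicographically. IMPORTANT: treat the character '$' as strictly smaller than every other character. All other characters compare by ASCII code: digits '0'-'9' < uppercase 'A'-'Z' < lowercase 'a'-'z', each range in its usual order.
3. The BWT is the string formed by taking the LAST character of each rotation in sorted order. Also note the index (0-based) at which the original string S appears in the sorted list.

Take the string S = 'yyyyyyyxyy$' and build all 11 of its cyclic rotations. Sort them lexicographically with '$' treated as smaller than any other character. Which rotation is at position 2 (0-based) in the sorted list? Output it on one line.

Answer: y$yyyyyyyxy

Derivation:
All 11 rotations (rotation i = S[i:]+S[:i]):
  rot[0] = yyyyyyyxyy$
  rot[1] = yyyyyyxyy$y
  rot[2] = yyyyyxyy$yy
  rot[3] = yyyyxyy$yyy
  rot[4] = yyyxyy$yyyy
  rot[5] = yyxyy$yyyyy
  rot[6] = yxyy$yyyyyy
  rot[7] = xyy$yyyyyyy
  rot[8] = yy$yyyyyyyx
  rot[9] = y$yyyyyyyxy
  rot[10] = $yyyyyyyxyy
Sorted (with $ < everything):
  sorted[0] = $yyyyyyyxyy
  sorted[1] = xyy$yyyyyyy
  sorted[2] = y$yyyyyyyxy
  sorted[3] = yxyy$yyyyyy
  sorted[4] = yy$yyyyyyyx
  sorted[5] = yyxyy$yyyyy
  sorted[6] = yyyxyy$yyyy
  sorted[7] = yyyyxyy$yyy
  sorted[8] = yyyyyxyy$yy
  sorted[9] = yyyyyyxyy$y
  sorted[10] = yyyyyyyxyy$
sorted[2] = y$yyyyyyyxy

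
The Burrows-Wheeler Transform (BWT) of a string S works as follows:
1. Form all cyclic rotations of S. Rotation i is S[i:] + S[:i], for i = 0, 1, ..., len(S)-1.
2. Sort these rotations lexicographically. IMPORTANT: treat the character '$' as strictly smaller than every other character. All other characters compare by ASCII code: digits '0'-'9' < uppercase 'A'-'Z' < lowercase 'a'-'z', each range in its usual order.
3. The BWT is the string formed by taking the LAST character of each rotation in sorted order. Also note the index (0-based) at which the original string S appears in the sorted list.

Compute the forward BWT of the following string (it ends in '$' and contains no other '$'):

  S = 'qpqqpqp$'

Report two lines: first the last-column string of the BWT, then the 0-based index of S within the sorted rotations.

Answer: pqqqpq$p
6

Derivation:
All 8 rotations (rotation i = S[i:]+S[:i]):
  rot[0] = qpqqpqp$
  rot[1] = pqqpqp$q
  rot[2] = qqpqp$qp
  rot[3] = qpqp$qpq
  rot[4] = pqp$qpqq
  rot[5] = qp$qpqqp
  rot[6] = p$qpqqpq
  rot[7] = $qpqqpqp
Sorted (with $ < everything):
  sorted[0] = $qpqqpqp  (last char: 'p')
  sorted[1] = p$qpqqpq  (last char: 'q')
  sorted[2] = pqp$qpqq  (last char: 'q')
  sorted[3] = pqqpqp$q  (last char: 'q')
  sorted[4] = qp$qpqqp  (last char: 'p')
  sorted[5] = qpqp$qpq  (last char: 'q')
  sorted[6] = qpqqpqp$  (last char: '$')
  sorted[7] = qqpqp$qp  (last char: 'p')
Last column: pqqqpq$p
Original string S is at sorted index 6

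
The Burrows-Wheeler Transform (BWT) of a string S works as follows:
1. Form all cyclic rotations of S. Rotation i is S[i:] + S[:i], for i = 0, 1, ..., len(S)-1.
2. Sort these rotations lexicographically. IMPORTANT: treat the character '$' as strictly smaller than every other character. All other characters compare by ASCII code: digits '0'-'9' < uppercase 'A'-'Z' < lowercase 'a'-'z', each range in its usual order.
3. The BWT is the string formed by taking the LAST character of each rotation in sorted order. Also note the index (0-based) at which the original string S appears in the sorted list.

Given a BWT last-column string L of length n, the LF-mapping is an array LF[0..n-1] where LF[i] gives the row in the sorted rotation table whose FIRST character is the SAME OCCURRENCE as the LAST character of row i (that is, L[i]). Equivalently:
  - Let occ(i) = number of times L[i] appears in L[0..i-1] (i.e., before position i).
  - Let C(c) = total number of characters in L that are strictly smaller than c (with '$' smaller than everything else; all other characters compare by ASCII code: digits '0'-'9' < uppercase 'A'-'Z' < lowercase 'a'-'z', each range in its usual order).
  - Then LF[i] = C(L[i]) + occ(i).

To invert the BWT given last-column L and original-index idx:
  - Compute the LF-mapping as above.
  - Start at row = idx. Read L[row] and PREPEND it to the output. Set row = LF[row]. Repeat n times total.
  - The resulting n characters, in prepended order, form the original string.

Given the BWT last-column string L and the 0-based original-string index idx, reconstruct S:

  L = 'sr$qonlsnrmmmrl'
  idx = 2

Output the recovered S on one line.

Answer: lsnomrqmrlnmrs$

Derivation:
LF mapping: 13 10 0 9 8 6 1 14 7 11 3 4 5 12 2
Walk LF starting at row 2, prepending L[row]:
  step 1: row=2, L[2]='$', prepend. Next row=LF[2]=0
  step 2: row=0, L[0]='s', prepend. Next row=LF[0]=13
  step 3: row=13, L[13]='r', prepend. Next row=LF[13]=12
  step 4: row=12, L[12]='m', prepend. Next row=LF[12]=5
  step 5: row=5, L[5]='n', prepend. Next row=LF[5]=6
  step 6: row=6, L[6]='l', prepend. Next row=LF[6]=1
  step 7: row=1, L[1]='r', prepend. Next row=LF[1]=10
  step 8: row=10, L[10]='m', prepend. Next row=LF[10]=3
  step 9: row=3, L[3]='q', prepend. Next row=LF[3]=9
  step 10: row=9, L[9]='r', prepend. Next row=LF[9]=11
  step 11: row=11, L[11]='m', prepend. Next row=LF[11]=4
  step 12: row=4, L[4]='o', prepend. Next row=LF[4]=8
  step 13: row=8, L[8]='n', prepend. Next row=LF[8]=7
  step 14: row=7, L[7]='s', prepend. Next row=LF[7]=14
  step 15: row=14, L[14]='l', prepend. Next row=LF[14]=2
Reversed output: lsnomrqmrlnmrs$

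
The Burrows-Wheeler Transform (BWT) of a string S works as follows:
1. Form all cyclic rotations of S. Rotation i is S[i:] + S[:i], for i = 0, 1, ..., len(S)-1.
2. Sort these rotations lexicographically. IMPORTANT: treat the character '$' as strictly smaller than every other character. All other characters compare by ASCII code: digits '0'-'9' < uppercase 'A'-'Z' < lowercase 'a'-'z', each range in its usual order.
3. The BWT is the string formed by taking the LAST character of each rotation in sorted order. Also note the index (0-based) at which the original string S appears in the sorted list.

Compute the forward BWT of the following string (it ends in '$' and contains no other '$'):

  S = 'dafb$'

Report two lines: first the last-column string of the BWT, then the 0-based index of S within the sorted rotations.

Answer: bdf$a
3

Derivation:
All 5 rotations (rotation i = S[i:]+S[:i]):
  rot[0] = dafb$
  rot[1] = afb$d
  rot[2] = fb$da
  rot[3] = b$daf
  rot[4] = $dafb
Sorted (with $ < everything):
  sorted[0] = $dafb  (last char: 'b')
  sorted[1] = afb$d  (last char: 'd')
  sorted[2] = b$daf  (last char: 'f')
  sorted[3] = dafb$  (last char: '$')
  sorted[4] = fb$da  (last char: 'a')
Last column: bdf$a
Original string S is at sorted index 3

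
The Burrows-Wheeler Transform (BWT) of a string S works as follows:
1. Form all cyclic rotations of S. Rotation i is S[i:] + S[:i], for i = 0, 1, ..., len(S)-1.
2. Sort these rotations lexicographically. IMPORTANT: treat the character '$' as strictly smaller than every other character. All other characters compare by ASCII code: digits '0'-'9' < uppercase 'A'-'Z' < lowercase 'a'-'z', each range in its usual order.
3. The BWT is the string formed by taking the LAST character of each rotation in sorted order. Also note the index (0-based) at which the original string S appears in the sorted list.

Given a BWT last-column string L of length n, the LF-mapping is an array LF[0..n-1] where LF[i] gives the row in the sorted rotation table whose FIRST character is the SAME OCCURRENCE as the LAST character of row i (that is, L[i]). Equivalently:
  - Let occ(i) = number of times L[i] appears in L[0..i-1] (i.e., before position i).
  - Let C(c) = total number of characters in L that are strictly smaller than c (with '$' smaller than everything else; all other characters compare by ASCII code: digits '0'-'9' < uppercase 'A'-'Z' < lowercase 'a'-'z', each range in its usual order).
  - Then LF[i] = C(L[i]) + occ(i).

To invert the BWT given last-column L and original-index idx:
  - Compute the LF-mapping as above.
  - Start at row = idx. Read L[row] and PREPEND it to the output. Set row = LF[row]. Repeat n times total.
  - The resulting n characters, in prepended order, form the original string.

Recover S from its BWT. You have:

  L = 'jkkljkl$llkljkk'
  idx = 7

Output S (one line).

LF mapping: 1 4 5 10 2 6 11 0 12 13 7 14 3 8 9
Walk LF starting at row 7, prepending L[row]:
  step 1: row=7, L[7]='$', prepend. Next row=LF[7]=0
  step 2: row=0, L[0]='j', prepend. Next row=LF[0]=1
  step 3: row=1, L[1]='k', prepend. Next row=LF[1]=4
  step 4: row=4, L[4]='j', prepend. Next row=LF[4]=2
  step 5: row=2, L[2]='k', prepend. Next row=LF[2]=5
  step 6: row=5, L[5]='k', prepend. Next row=LF[5]=6
  step 7: row=6, L[6]='l', prepend. Next row=LF[6]=11
  step 8: row=11, L[11]='l', prepend. Next row=LF[11]=14
  step 9: row=14, L[14]='k', prepend. Next row=LF[14]=9
  step 10: row=9, L[9]='l', prepend. Next row=LF[9]=13
  step 11: row=13, L[13]='k', prepend. Next row=LF[13]=8
  step 12: row=8, L[8]='l', prepend. Next row=LF[8]=12
  step 13: row=12, L[12]='j', prepend. Next row=LF[12]=3
  step 14: row=3, L[3]='l', prepend. Next row=LF[3]=10
  step 15: row=10, L[10]='k', prepend. Next row=LF[10]=7
Reversed output: kljlklkllkkjkj$

Answer: kljlklkllkkjkj$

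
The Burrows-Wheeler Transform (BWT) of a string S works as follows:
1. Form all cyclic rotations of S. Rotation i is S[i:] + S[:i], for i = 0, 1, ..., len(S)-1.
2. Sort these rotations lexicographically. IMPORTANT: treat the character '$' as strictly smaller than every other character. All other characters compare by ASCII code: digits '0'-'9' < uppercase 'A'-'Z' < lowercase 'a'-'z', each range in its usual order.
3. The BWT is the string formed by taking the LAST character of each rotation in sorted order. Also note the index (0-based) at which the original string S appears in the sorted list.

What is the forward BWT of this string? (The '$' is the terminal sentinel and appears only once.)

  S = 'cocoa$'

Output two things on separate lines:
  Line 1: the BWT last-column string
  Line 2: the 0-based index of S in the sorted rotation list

Answer: aoo$cc
3

Derivation:
All 6 rotations (rotation i = S[i:]+S[:i]):
  rot[0] = cocoa$
  rot[1] = ocoa$c
  rot[2] = coa$co
  rot[3] = oa$coc
  rot[4] = a$coco
  rot[5] = $cocoa
Sorted (with $ < everything):
  sorted[0] = $cocoa  (last char: 'a')
  sorted[1] = a$coco  (last char: 'o')
  sorted[2] = coa$co  (last char: 'o')
  sorted[3] = cocoa$  (last char: '$')
  sorted[4] = oa$coc  (last char: 'c')
  sorted[5] = ocoa$c  (last char: 'c')
Last column: aoo$cc
Original string S is at sorted index 3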